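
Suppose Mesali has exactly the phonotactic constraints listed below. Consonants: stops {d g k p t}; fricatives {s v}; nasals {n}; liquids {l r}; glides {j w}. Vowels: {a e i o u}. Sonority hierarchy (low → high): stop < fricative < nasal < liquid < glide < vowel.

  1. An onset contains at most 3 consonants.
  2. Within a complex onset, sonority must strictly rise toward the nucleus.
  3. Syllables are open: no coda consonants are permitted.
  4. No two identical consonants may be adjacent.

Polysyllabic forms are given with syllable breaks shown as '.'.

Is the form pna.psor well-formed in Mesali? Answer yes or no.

pna.psor — violates constraint 3: syllable 2 coda /r/ has 1 consonant (> 0) → ill-formed

no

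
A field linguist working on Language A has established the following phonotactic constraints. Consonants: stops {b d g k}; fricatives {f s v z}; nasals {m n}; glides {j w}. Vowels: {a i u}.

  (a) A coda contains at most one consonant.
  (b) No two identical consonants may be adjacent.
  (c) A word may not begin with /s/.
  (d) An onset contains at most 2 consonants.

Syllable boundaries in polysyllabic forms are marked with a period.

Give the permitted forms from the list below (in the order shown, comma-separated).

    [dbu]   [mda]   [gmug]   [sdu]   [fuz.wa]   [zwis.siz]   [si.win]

[dbu], [mda], [gmug], [fuz.wa]

[dbu] — σ1 onset /db/ (2C), coda /∅/ ok → permitted
[mda] — σ1 onset /md/ (2C), coda /∅/ ok → permitted
[gmug] — σ1 onset /gm/ (2C), coda /g/ ok → permitted
[sdu] — violates constraint (c): word begins with /s/ → not permitted
[fuz.wa] — σ1 onset /f/, coda /z/ ok; σ2 onset /w/, coda /∅/ ok → permitted
[zwis.siz] — violates constraint (b): adjacent identical consonants /ss/ → not permitted
[si.win] — violates constraint (c): word begins with /s/ → not permitted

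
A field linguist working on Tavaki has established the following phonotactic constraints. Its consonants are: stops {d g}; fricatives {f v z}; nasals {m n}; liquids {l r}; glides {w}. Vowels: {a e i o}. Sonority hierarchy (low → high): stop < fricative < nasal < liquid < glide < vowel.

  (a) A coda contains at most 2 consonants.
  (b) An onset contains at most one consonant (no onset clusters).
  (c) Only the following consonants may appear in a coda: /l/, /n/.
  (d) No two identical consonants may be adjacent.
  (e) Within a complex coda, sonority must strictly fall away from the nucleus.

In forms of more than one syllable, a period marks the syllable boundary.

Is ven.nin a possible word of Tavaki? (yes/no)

no

ven.nin — violates constraint (d): adjacent identical consonants /nn/ → not permitted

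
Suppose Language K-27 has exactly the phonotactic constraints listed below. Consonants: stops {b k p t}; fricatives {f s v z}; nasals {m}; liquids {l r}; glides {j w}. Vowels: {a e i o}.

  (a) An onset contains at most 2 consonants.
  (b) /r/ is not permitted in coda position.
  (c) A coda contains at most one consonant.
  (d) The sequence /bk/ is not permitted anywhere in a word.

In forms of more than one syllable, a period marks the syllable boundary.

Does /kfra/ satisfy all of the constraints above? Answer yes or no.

no

/kfra/ — violates constraint (a): syllable 1 onset /kfr/ has 3 consonants (> 2) → ill-formed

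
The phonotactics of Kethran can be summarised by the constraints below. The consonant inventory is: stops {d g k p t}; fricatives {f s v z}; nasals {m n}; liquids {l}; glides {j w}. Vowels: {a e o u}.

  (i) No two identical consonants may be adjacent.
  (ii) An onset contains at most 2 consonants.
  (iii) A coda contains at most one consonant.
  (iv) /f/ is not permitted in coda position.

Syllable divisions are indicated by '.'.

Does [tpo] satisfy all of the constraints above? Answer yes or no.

[tpo] — σ1 onset /tp/ (2C), coda /∅/ ok → well-formed

yes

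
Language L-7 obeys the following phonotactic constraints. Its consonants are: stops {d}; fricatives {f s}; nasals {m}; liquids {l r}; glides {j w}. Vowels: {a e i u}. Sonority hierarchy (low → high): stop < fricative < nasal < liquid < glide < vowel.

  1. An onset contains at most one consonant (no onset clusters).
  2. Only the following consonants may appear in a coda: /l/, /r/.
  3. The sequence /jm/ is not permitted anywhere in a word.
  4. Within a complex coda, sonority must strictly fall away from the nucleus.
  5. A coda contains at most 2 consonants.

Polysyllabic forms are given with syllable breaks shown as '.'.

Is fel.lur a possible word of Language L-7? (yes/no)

yes

fel.lur — σ1 onset /f/, coda /l/ ok; σ2 onset /l/, coda /r/ ok → permitted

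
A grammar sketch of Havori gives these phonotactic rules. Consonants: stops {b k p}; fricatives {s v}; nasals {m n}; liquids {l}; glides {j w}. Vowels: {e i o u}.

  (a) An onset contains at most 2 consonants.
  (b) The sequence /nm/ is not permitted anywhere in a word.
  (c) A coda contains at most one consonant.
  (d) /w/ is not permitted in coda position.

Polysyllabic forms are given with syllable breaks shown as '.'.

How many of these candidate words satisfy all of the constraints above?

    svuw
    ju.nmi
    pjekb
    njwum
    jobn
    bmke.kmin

svuw — violates constraint (d): syllable 1 coda contains /w/ → ill-formed
ju.nmi — violates constraint (b): contains banned sequence /nm/ → ill-formed
pjekb — violates constraint (c): syllable 1 coda /kb/ has 2 consonants (> 1) → ill-formed
njwum — violates constraint (a): syllable 1 onset /njw/ has 3 consonants (> 2) → ill-formed
jobn — violates constraint (c): syllable 1 coda /bn/ has 2 consonants (> 1) → ill-formed
bmke.kmin — violates constraint (a): syllable 1 onset /bmk/ has 3 consonants (> 2) → ill-formed
No form is well-formed → 0.

0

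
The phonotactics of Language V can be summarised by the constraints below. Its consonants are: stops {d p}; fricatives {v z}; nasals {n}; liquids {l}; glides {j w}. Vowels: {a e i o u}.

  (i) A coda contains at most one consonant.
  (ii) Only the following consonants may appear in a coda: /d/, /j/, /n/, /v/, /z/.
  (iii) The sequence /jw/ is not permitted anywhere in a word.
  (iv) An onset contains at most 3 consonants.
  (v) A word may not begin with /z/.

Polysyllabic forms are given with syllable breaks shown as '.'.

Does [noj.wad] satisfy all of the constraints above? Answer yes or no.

[noj.wad] — violates constraint (iii): contains banned sequence /jw/ → not permitted

no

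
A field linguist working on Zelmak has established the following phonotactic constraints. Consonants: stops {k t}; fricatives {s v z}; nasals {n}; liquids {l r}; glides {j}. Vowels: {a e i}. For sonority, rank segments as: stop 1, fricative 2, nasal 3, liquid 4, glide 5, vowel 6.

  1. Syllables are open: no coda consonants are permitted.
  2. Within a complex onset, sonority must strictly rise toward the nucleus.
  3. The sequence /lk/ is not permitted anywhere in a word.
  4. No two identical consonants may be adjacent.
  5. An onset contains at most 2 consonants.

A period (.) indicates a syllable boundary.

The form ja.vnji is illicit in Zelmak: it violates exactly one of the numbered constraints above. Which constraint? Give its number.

ja.vnji: syllable 2 onset /vnj/ has 3 consonants (> 2).
This is a violation of constraint 5: "An onset contains at most 2 consonants."
The remaining constraints (1, 2, 3, 4) are satisfied.

5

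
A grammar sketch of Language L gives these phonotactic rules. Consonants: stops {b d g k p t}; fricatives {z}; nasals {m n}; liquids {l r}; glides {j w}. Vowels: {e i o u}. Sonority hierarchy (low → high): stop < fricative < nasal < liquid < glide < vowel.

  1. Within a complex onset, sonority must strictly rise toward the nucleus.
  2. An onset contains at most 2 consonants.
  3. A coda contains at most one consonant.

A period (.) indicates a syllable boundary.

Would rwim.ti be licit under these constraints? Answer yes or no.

rwim.ti — σ1 onset /rw/ (4→5 rises), coda /m/ ok; σ2 onset /t/, coda /∅/ ok → licit

yes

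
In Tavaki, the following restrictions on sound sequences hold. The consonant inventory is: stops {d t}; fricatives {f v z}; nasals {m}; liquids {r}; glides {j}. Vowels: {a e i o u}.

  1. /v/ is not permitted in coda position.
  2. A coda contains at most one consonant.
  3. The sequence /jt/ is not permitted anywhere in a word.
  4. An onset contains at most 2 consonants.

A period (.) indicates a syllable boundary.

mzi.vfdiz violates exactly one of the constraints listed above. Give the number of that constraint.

mzi.vfdiz: syllable 2 onset /vfd/ has 3 consonants (> 2).
This is a violation of constraint 4: "An onset contains at most 2 consonants."
The remaining constraints (1, 2, 3) are satisfied.

4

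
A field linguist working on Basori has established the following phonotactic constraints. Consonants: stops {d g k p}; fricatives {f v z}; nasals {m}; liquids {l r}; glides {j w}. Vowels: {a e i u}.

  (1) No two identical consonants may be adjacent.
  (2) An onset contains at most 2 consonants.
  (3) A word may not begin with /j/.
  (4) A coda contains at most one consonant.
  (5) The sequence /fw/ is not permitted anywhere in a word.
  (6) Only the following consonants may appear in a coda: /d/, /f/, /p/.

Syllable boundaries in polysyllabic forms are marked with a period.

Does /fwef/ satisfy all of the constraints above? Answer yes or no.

/fwef/ — violates constraint 5: contains banned sequence /fw/ → illicit

no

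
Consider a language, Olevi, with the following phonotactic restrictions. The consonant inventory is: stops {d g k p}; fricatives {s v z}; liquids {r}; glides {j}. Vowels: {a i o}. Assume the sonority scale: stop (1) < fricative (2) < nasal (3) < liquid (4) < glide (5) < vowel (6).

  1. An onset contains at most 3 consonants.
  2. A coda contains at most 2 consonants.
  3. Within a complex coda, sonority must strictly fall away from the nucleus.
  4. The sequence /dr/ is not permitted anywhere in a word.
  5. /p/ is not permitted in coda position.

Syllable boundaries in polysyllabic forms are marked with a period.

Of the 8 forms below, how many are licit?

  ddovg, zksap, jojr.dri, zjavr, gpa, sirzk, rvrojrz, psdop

ddovg — σ1 onset /dd/ (2C), coda /vg/ (2→1 falls) ok → licit
zksap — violates constraint 5: syllable 1 coda contains /p/ → illicit
jojr.dri — violates constraint 4: contains banned sequence /dr/ → illicit
zjavr — violates constraint 3: syllable 1 coda /vr/: /v/ (fricative, 2) → /r/ (liquid, 4) does not fall → illicit
gpa — σ1 onset /gp/ (2C), coda /∅/ ok → licit
sirzk — violates constraint 2: syllable 1 coda /rzk/ has 3 consonants (> 2) → illicit
rvrojrz — violates constraint 2: syllable 1 coda /jrz/ has 3 consonants (> 2) → illicit
psdop — violates constraint 5: syllable 1 coda contains /p/ → illicit
Licit: ddovg, gpa → 2.

2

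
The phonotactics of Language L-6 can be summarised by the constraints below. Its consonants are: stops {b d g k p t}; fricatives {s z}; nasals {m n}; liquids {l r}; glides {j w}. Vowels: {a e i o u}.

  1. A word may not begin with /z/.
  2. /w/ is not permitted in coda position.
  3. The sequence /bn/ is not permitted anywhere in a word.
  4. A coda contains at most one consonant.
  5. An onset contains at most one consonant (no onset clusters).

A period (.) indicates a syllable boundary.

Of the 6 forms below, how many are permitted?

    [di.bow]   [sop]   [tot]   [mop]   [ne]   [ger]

[di.bow] — violates constraint 2: syllable 2 coda contains /w/ → not permitted
[sop] — σ1 onset /s/, coda /p/ ok → permitted
[tot] — σ1 onset /t/, coda /t/ ok → permitted
[mop] — σ1 onset /m/, coda /p/ ok → permitted
[ne] — σ1 onset /n/, coda /∅/ ok → permitted
[ger] — σ1 onset /g/, coda /r/ ok → permitted
Permitted: [sop], [tot], [mop], [ne], [ger] → 5.

5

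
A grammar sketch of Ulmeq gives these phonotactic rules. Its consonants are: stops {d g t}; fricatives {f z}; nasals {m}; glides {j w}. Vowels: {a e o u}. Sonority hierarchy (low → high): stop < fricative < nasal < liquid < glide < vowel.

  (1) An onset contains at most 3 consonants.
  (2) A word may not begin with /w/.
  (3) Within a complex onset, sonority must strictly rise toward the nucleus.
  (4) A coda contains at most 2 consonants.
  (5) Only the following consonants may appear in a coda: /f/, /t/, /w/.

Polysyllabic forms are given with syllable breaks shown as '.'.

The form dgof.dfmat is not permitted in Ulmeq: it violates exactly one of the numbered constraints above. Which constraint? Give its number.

3

dgof.dfmat: syllable 1 onset /dg/: /d/ (stop, 1) → /g/ (stop, 1) does not rise.
This is a violation of constraint 3: "Within a complex onset, sonority must strictly rise toward the nucleus."
The remaining constraints (1, 2, 4, 5) are satisfied.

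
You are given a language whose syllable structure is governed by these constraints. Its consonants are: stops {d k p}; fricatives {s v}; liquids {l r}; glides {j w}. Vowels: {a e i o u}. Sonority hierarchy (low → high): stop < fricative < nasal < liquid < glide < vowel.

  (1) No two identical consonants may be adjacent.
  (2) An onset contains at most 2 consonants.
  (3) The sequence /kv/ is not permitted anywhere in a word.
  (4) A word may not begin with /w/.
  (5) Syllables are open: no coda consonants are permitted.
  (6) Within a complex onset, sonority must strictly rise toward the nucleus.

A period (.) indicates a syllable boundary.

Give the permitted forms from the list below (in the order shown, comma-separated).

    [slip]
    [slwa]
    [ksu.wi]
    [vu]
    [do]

[slip] — violates constraint 5: syllable 1 coda /p/ has 1 consonant (> 0) → not permitted
[slwa] — violates constraint 2: syllable 1 onset /slw/ has 3 consonants (> 2) → not permitted
[ksu.wi] — σ1 onset /ks/ (1→2 rises), coda /∅/ ok; σ2 onset /w/, coda /∅/ ok → permitted
[vu] — σ1 onset /v/, coda /∅/ ok → permitted
[do] — σ1 onset /d/, coda /∅/ ok → permitted

[ksu.wi], [vu], [do]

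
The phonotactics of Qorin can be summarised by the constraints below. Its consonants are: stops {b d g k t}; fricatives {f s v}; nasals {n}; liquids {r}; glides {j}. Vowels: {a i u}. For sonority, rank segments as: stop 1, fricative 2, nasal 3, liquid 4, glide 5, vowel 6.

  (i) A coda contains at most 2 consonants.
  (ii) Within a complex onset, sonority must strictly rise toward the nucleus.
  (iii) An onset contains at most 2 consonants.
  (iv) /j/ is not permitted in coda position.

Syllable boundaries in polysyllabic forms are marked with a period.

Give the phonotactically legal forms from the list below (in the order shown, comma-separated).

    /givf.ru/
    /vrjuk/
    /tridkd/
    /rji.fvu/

/givf.ru/ — σ1 onset /g/, coda /vf/ (2C) ok; σ2 onset /r/, coda /∅/ ok → phonotactically legal
/vrjuk/ — violates constraint (iii): syllable 1 onset /vrj/ has 3 consonants (> 2) → phonotactically illegal
/tridkd/ — violates constraint (i): syllable 1 coda /dkd/ has 3 consonants (> 2) → phonotactically illegal
/rji.fvu/ — violates constraint (ii): syllable 2 onset /fv/: /f/ (fricative, 2) → /v/ (fricative, 2) does not rise → phonotactically illegal

/givf.ru/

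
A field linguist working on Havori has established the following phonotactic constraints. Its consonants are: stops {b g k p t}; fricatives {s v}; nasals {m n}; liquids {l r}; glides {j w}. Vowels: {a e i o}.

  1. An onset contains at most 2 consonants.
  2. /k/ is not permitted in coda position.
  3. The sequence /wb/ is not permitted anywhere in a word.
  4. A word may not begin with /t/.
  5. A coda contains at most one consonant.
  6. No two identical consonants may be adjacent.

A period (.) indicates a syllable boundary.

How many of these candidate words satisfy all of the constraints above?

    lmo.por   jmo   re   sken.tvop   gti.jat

5

lmo.por — σ1 onset /lm/ (2C), coda /∅/ ok; σ2 onset /p/, coda /r/ ok → licit
jmo — σ1 onset /jm/ (2C), coda /∅/ ok → licit
re — σ1 onset /r/, coda /∅/ ok → licit
sken.tvop — σ1 onset /sk/ (2C), coda /n/ ok; σ2 onset /tv/ (2C), coda /p/ ok → licit
gti.jat — σ1 onset /gt/ (2C), coda /∅/ ok; σ2 onset /j/, coda /t/ ok → licit
Licit: lmo.por, jmo, re, sken.tvop, gti.jat → 5.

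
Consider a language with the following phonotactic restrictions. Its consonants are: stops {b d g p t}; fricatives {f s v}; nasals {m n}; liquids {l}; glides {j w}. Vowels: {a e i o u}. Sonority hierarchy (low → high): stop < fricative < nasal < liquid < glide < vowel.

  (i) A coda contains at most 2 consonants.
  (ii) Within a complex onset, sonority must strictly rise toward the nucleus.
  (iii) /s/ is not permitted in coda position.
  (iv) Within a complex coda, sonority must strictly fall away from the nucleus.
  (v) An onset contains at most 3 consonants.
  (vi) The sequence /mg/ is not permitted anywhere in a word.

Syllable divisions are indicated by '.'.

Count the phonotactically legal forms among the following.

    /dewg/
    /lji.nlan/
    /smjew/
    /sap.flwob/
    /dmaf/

5

/dewg/ — σ1 onset /d/, coda /wg/ (5→1 falls) ok → phonotactically legal
/lji.nlan/ — σ1 onset /lj/ (4→5 rises), coda /∅/ ok; σ2 onset /nl/ (3→4 rises), coda /n/ ok → phonotactically legal
/smjew/ — σ1 onset /smj/ (2→3→5 rises), coda /w/ ok → phonotactically legal
/sap.flwob/ — σ1 onset /s/, coda /p/ ok; σ2 onset /flw/ (2→4→5 rises), coda /b/ ok → phonotactically legal
/dmaf/ — σ1 onset /dm/ (1→3 rises), coda /f/ ok → phonotactically legal
Phonotactically legal: /dewg/, /lji.nlan/, /smjew/, /sap.flwob/, /dmaf/ → 5.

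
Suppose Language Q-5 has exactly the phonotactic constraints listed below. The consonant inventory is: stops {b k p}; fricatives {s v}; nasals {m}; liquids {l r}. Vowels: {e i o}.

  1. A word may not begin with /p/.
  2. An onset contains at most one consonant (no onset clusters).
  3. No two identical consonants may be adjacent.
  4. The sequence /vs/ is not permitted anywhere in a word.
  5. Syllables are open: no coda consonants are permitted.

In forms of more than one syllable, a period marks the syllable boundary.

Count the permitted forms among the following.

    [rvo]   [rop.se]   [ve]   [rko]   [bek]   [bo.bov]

[rvo] — violates constraint 2: syllable 1 onset /rv/ has 2 consonants (> 1) → not permitted
[rop.se] — violates constraint 5: syllable 1 coda /p/ has 1 consonant (> 0) → not permitted
[ve] — σ1 onset /v/, coda /∅/ ok → permitted
[rko] — violates constraint 2: syllable 1 onset /rk/ has 2 consonants (> 1) → not permitted
[bek] — violates constraint 5: syllable 1 coda /k/ has 1 consonant (> 0) → not permitted
[bo.bov] — violates constraint 5: syllable 2 coda /v/ has 1 consonant (> 0) → not permitted
Permitted: [ve] → 1.

1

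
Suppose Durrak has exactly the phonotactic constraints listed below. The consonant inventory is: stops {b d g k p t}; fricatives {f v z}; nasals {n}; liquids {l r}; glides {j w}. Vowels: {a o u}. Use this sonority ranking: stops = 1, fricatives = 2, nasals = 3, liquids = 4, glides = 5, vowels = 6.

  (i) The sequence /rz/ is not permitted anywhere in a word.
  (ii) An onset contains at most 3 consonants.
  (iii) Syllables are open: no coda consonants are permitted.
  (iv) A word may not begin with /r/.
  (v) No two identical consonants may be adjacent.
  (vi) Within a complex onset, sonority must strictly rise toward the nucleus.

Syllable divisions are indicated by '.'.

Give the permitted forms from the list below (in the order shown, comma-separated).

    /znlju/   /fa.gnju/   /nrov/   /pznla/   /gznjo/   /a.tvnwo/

/fa.gnju/

/znlju/ — violates constraint (ii): syllable 1 onset /znlj/ has 4 consonants (> 3) → not permitted
/fa.gnju/ — σ1 onset /f/, coda /∅/ ok; σ2 onset /gnj/ (1→3→5 rises), coda /∅/ ok → permitted
/nrov/ — violates constraint (iii): syllable 1 coda /v/ has 1 consonant (> 0) → not permitted
/pznla/ — violates constraint (ii): syllable 1 onset /pznl/ has 4 consonants (> 3) → not permitted
/gznjo/ — violates constraint (ii): syllable 1 onset /gznj/ has 4 consonants (> 3) → not permitted
/a.tvnwo/ — violates constraint (ii): syllable 2 onset /tvnw/ has 4 consonants (> 3) → not permitted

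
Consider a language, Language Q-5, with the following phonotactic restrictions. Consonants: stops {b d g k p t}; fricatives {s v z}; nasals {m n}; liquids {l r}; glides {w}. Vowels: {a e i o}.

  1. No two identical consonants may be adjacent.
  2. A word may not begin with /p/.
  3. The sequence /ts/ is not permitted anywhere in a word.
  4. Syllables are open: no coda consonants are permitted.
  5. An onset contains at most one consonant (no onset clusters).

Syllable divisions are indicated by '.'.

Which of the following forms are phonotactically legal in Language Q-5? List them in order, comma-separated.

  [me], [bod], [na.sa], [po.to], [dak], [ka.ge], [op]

[me], [na.sa], [ka.ge]

[me] — σ1 onset /m/, coda /∅/ ok → phonotactically legal
[bod] — violates constraint 4: syllable 1 coda /d/ has 1 consonant (> 0) → phonotactically illegal
[na.sa] — σ1 onset /n/, coda /∅/ ok; σ2 onset /s/, coda /∅/ ok → phonotactically legal
[po.to] — violates constraint 2: word begins with /p/ → phonotactically illegal
[dak] — violates constraint 4: syllable 1 coda /k/ has 1 consonant (> 0) → phonotactically illegal
[ka.ge] — σ1 onset /k/, coda /∅/ ok; σ2 onset /g/, coda /∅/ ok → phonotactically legal
[op] — violates constraint 4: syllable 1 coda /p/ has 1 consonant (> 0) → phonotactically illegal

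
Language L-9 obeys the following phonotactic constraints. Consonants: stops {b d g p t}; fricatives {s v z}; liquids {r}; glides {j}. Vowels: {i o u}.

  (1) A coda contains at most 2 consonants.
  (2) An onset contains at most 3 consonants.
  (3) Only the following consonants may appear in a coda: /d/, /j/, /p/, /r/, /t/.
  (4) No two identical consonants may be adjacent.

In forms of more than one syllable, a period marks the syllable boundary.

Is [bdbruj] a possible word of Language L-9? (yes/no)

[bdbruj] — violates constraint 2: syllable 1 onset /bdbr/ has 4 consonants (> 3) → illicit

no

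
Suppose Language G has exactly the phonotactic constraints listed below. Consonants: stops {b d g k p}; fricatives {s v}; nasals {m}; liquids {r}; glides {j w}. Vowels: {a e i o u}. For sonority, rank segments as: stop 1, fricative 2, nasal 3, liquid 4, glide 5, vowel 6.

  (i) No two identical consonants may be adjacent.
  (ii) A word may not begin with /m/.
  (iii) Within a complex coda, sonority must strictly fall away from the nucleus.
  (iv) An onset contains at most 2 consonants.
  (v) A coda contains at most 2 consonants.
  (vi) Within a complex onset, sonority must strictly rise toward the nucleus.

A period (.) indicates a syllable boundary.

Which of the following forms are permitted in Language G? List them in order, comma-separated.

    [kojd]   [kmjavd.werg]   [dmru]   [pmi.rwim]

[kojd] — σ1 onset /k/, coda /jd/ (5→1 falls) ok → permitted
[kmjavd.werg] — violates constraint (iv): syllable 1 onset /kmj/ has 3 consonants (> 2) → not permitted
[dmru] — violates constraint (iv): syllable 1 onset /dmr/ has 3 consonants (> 2) → not permitted
[pmi.rwim] — σ1 onset /pm/ (1→3 rises), coda /∅/ ok; σ2 onset /rw/ (4→5 rises), coda /m/ ok → permitted

[kojd], [pmi.rwim]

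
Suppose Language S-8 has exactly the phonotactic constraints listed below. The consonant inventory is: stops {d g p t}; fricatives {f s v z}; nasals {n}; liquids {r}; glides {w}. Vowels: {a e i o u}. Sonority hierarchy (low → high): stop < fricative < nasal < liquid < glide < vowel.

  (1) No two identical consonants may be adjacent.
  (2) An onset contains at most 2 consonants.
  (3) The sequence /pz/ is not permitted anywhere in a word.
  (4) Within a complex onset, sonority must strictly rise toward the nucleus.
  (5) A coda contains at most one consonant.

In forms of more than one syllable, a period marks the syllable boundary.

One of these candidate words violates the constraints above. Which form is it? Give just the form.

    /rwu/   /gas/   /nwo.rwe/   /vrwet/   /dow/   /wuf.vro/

/rwu/ — σ1 onset /rw/ (4→5 rises), coda /∅/ ok → phonotactically legal
/gas/ — σ1 onset /g/, coda /s/ ok → phonotactically legal
/nwo.rwe/ — σ1 onset /nw/ (3→5 rises), coda /∅/ ok; σ2 onset /rw/ (4→5 rises), coda /∅/ ok → phonotactically legal
/vrwet/ — violates constraint 2: syllable 1 onset /vrw/ has 3 consonants (> 2) → phonotactically illegal
/dow/ — σ1 onset /d/, coda /w/ ok → phonotactically legal
/wuf.vro/ — σ1 onset /w/, coda /f/ ok; σ2 onset /vr/ (2→4 rises), coda /∅/ ok → phonotactically legal

/vrwet/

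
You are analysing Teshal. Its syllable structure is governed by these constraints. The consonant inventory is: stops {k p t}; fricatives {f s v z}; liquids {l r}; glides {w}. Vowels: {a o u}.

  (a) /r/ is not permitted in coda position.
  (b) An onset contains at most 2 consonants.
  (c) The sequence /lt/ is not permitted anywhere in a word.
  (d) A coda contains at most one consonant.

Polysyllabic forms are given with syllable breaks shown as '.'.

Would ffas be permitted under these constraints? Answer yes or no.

yes

ffas — σ1 onset /ff/ (2C), coda /s/ ok → permitted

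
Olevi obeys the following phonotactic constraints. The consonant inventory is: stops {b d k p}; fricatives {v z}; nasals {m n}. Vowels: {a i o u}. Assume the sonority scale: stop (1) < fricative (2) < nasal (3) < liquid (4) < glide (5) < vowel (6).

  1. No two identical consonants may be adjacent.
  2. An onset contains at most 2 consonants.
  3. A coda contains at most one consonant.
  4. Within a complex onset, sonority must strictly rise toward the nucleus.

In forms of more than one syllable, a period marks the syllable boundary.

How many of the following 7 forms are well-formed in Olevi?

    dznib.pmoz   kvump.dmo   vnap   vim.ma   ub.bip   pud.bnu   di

dznib.pmoz — violates constraint 2: syllable 1 onset /dzn/ has 3 consonants (> 2) → ill-formed
kvump.dmo — violates constraint 3: syllable 1 coda /mp/ has 2 consonants (> 1) → ill-formed
vnap — σ1 onset /vn/ (2→3 rises), coda /p/ ok → well-formed
vim.ma — violates constraint 1: adjacent identical consonants /mm/ → ill-formed
ub.bip — violates constraint 1: adjacent identical consonants /bb/ → ill-formed
pud.bnu — σ1 onset /p/, coda /d/ ok; σ2 onset /bn/ (1→3 rises), coda /∅/ ok → well-formed
di — σ1 onset /d/, coda /∅/ ok → well-formed
Well-formed: vnap, pud.bnu, di → 3.

3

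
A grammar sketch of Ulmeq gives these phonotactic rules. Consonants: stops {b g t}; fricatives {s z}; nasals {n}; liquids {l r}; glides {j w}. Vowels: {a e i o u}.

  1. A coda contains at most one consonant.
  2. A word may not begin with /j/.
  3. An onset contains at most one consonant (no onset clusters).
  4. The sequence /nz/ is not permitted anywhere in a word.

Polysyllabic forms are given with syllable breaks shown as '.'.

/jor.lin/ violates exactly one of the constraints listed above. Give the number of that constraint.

2

/jor.lin/: word begins with /j/.
This is a violation of constraint 2: "A word may not begin with /j/."
The remaining constraints (1, 3, 4) are satisfied.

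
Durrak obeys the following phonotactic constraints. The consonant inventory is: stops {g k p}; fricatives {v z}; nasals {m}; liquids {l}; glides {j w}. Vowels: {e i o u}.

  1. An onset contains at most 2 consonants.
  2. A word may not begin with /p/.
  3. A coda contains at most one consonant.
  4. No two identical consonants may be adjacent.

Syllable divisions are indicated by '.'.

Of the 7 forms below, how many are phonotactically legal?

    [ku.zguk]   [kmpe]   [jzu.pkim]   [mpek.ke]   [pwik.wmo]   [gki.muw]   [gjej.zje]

[ku.zguk] — σ1 onset /k/, coda /∅/ ok; σ2 onset /zg/ (2C), coda /k/ ok → phonotactically legal
[kmpe] — violates constraint 1: syllable 1 onset /kmp/ has 3 consonants (> 2) → phonotactically illegal
[jzu.pkim] — σ1 onset /jz/ (2C), coda /∅/ ok; σ2 onset /pk/ (2C), coda /m/ ok → phonotactically legal
[mpek.ke] — violates constraint 4: adjacent identical consonants /kk/ → phonotactically illegal
[pwik.wmo] — violates constraint 2: word begins with /p/ → phonotactically illegal
[gki.muw] — σ1 onset /gk/ (2C), coda /∅/ ok; σ2 onset /m/, coda /w/ ok → phonotactically legal
[gjej.zje] — σ1 onset /gj/ (2C), coda /j/ ok; σ2 onset /zj/ (2C), coda /∅/ ok → phonotactically legal
Phonotactically legal: [ku.zguk], [jzu.pkim], [gki.muw], [gjej.zje] → 4.

4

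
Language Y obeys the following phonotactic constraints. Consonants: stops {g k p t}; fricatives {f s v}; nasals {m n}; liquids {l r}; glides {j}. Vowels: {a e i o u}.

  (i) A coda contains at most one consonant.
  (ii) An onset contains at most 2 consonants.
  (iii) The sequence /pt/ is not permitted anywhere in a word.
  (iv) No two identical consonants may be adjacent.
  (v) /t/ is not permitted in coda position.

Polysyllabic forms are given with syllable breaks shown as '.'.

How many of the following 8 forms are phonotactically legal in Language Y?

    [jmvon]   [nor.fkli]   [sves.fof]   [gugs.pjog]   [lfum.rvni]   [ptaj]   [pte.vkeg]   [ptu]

1

[jmvon] — violates constraint (ii): syllable 1 onset /jmv/ has 3 consonants (> 2) → phonotactically illegal
[nor.fkli] — violates constraint (ii): syllable 2 onset /fkl/ has 3 consonants (> 2) → phonotactically illegal
[sves.fof] — σ1 onset /sv/ (2C), coda /s/ ok; σ2 onset /f/, coda /f/ ok → phonotactically legal
[gugs.pjog] — violates constraint (i): syllable 1 coda /gs/ has 2 consonants (> 1) → phonotactically illegal
[lfum.rvni] — violates constraint (ii): syllable 2 onset /rvn/ has 3 consonants (> 2) → phonotactically illegal
[ptaj] — violates constraint (iii): contains banned sequence /pt/ → phonotactically illegal
[pte.vkeg] — violates constraint (iii): contains banned sequence /pt/ → phonotactically illegal
[ptu] — violates constraint (iii): contains banned sequence /pt/ → phonotactically illegal
Phonotactically legal: [sves.fof] → 1.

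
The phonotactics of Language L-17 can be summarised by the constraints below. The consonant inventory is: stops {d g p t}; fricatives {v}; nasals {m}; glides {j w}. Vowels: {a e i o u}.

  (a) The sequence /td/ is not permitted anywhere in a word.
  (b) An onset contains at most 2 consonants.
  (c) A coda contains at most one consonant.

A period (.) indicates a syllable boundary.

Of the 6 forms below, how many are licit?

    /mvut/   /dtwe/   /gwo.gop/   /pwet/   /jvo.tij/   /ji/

5

/mvut/ — σ1 onset /mv/ (2C), coda /t/ ok → licit
/dtwe/ — violates constraint (b): syllable 1 onset /dtw/ has 3 consonants (> 2) → illicit
/gwo.gop/ — σ1 onset /gw/ (2C), coda /∅/ ok; σ2 onset /g/, coda /p/ ok → licit
/pwet/ — σ1 onset /pw/ (2C), coda /t/ ok → licit
/jvo.tij/ — σ1 onset /jv/ (2C), coda /∅/ ok; σ2 onset /t/, coda /j/ ok → licit
/ji/ — σ1 onset /j/, coda /∅/ ok → licit
Licit: /mvut/, /gwo.gop/, /pwet/, /jvo.tij/, /ji/ → 5.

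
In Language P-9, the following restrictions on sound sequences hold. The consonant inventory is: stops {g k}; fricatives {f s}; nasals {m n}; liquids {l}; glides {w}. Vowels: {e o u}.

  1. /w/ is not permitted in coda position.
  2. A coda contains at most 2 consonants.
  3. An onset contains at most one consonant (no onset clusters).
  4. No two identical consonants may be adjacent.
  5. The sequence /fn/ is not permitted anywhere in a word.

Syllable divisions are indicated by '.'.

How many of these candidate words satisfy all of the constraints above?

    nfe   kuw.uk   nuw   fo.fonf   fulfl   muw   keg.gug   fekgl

1

nfe — violates constraint 3: syllable 1 onset /nf/ has 2 consonants (> 1) → not permitted
kuw.uk — violates constraint 1: syllable 1 coda contains /w/ → not permitted
nuw — violates constraint 1: syllable 1 coda contains /w/ → not permitted
fo.fonf — σ1 onset /f/, coda /∅/ ok; σ2 onset /f/, coda /nf/ (2C) ok → permitted
fulfl — violates constraint 2: syllable 1 coda /lfl/ has 3 consonants (> 2) → not permitted
muw — violates constraint 1: syllable 1 coda contains /w/ → not permitted
keg.gug — violates constraint 4: adjacent identical consonants /gg/ → not permitted
fekgl — violates constraint 2: syllable 1 coda /kgl/ has 3 consonants (> 2) → not permitted
Permitted: fo.fonf → 1.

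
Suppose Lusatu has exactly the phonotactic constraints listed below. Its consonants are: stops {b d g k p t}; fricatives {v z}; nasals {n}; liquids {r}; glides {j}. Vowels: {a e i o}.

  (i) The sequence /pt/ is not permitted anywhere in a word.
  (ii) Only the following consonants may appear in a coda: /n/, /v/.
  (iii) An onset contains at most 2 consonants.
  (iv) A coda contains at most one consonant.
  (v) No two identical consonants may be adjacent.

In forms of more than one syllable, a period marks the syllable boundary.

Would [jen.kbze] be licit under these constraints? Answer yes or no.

no

[jen.kbze] — violates constraint (iii): syllable 2 onset /kbz/ has 3 consonants (> 2) → illicit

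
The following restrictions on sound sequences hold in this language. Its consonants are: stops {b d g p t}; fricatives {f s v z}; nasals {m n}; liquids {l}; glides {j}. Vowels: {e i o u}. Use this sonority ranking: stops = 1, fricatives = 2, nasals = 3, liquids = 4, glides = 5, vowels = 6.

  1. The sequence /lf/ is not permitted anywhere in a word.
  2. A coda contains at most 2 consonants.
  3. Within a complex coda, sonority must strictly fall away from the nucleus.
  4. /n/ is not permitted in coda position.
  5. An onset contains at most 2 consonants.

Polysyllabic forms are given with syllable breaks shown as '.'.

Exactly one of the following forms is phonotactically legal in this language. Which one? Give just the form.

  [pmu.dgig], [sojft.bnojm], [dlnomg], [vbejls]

[pmu.dgig]

[pmu.dgig] — σ1 onset /pm/ (2C), coda /∅/ ok; σ2 onset /dg/ (2C), coda /g/ ok → phonotactically legal
[sojft.bnojm] — violates constraint 2: syllable 1 coda /jft/ has 3 consonants (> 2) → phonotactically illegal
[dlnomg] — violates constraint 5: syllable 1 onset /dln/ has 3 consonants (> 2) → phonotactically illegal
[vbejls] — violates constraint 2: syllable 1 coda /jls/ has 3 consonants (> 2) → phonotactically illegal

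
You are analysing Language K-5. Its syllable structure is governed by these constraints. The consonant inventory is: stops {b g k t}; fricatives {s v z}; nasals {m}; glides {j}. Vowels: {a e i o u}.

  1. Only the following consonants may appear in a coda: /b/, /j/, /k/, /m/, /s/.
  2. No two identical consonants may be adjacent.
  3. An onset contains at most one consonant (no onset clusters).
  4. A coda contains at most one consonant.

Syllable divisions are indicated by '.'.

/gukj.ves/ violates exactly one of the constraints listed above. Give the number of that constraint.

/gukj.ves/: syllable 1 coda /kj/ has 2 consonants (> 1).
This is a violation of constraint 4: "A coda contains at most one consonant."
The remaining constraints (1, 2, 3) are satisfied.

4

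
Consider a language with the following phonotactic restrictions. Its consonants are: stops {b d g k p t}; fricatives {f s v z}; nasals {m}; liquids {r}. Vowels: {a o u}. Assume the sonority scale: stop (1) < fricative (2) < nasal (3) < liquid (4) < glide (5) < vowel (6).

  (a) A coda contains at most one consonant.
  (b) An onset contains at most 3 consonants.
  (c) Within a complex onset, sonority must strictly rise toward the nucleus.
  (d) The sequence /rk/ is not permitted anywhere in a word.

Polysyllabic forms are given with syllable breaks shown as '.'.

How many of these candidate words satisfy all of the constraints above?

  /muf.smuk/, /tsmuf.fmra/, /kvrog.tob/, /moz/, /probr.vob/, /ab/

5

/muf.smuk/ — σ1 onset /m/, coda /f/ ok; σ2 onset /sm/ (2→3 rises), coda /k/ ok → licit
/tsmuf.fmra/ — σ1 onset /tsm/ (1→2→3 rises), coda /f/ ok; σ2 onset /fmr/ (2→3→4 rises), coda /∅/ ok → licit
/kvrog.tob/ — σ1 onset /kvr/ (1→2→4 rises), coda /g/ ok; σ2 onset /t/, coda /b/ ok → licit
/moz/ — σ1 onset /m/, coda /z/ ok → licit
/probr.vob/ — violates constraint (a): syllable 1 coda /br/ has 2 consonants (> 1) → illicit
/ab/ — σ1 onset /∅/, coda /b/ ok → licit
Licit: /muf.smuk/, /tsmuf.fmra/, /kvrog.tob/, /moz/, /ab/ → 5.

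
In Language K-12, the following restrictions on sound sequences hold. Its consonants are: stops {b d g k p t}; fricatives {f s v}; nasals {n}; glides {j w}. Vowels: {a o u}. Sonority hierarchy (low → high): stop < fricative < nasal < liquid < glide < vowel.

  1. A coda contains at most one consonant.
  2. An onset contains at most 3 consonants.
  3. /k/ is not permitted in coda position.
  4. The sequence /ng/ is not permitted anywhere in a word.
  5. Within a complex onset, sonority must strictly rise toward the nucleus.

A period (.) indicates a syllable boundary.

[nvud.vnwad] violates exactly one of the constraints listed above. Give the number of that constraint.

5

[nvud.vnwad]: syllable 1 onset /nv/: /n/ (nasal, 3) → /v/ (fricative, 2) does not rise.
This is a violation of constraint 5: "Within a complex onset, sonority must strictly rise toward the nucleus."
The remaining constraints (1, 2, 3, 4) are satisfied.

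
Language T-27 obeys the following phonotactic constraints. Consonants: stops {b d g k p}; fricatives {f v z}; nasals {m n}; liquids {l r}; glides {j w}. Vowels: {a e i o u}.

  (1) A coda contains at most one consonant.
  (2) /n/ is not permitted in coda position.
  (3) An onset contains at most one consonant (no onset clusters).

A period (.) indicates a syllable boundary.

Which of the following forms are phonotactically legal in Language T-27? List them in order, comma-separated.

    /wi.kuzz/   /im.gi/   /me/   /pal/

/wi.kuzz/ — violates constraint 1: syllable 2 coda /zz/ has 2 consonants (> 1) → phonotactically illegal
/im.gi/ — σ1 onset /∅/, coda /m/ ok; σ2 onset /g/, coda /∅/ ok → phonotactically legal
/me/ — σ1 onset /m/, coda /∅/ ok → phonotactically legal
/pal/ — σ1 onset /p/, coda /l/ ok → phonotactically legal

/im.gi/, /me/, /pal/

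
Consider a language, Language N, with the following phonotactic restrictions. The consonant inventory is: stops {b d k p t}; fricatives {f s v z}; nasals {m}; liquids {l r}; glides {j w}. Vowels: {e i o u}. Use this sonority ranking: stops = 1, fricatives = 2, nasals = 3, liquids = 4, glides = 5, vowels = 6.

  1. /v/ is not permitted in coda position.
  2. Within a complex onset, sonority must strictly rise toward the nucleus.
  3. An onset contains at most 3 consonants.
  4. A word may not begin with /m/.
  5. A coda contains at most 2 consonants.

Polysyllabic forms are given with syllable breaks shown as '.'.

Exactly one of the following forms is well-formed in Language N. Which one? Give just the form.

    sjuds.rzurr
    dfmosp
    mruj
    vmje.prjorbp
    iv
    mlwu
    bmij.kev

sjuds.rzurr — violates constraint 2: syllable 2 onset /rz/: /r/ (liquid, 4) → /z/ (fricative, 2) does not rise → ill-formed
dfmosp — σ1 onset /dfm/ (1→2→3 rises), coda /sp/ (2C) ok → well-formed
mruj — violates constraint 4: word begins with /m/ → ill-formed
vmje.prjorbp — violates constraint 5: syllable 2 coda /rbp/ has 3 consonants (> 2) → ill-formed
iv — violates constraint 1: syllable 1 coda contains /v/ → ill-formed
mlwu — violates constraint 4: word begins with /m/ → ill-formed
bmij.kev — violates constraint 1: syllable 2 coda contains /v/ → ill-formed

dfmosp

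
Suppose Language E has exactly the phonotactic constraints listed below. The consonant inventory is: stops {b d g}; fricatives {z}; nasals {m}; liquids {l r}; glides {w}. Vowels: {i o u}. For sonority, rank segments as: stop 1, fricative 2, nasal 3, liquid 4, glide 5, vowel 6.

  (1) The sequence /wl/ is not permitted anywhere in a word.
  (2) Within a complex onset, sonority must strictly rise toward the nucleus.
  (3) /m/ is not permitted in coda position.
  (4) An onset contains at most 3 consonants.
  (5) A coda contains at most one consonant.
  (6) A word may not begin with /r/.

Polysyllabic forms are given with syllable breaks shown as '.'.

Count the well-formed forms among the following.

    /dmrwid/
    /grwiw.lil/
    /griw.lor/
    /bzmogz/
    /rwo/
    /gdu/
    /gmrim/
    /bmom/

0

/dmrwid/ — violates constraint 4: syllable 1 onset /dmrw/ has 4 consonants (> 3) → ill-formed
/grwiw.lil/ — violates constraint 1: contains banned sequence /wl/ → ill-formed
/griw.lor/ — violates constraint 1: contains banned sequence /wl/ → ill-formed
/bzmogz/ — violates constraint 5: syllable 1 coda /gz/ has 2 consonants (> 1) → ill-formed
/rwo/ — violates constraint 6: word begins with /r/ → ill-formed
/gdu/ — violates constraint 2: syllable 1 onset /gd/: /g/ (stop, 1) → /d/ (stop, 1) does not rise → ill-formed
/gmrim/ — violates constraint 3: syllable 1 coda contains /m/ → ill-formed
/bmom/ — violates constraint 3: syllable 1 coda contains /m/ → ill-formed
No form is well-formed → 0.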